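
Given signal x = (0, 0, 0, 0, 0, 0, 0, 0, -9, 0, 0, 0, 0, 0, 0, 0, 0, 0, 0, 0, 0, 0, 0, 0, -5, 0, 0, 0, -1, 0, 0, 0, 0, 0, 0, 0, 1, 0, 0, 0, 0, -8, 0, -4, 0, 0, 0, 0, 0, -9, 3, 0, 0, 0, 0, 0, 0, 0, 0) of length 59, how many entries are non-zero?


Non-zero positions: [8, 24, 28, 36, 41, 43, 49, 50].
Sparsity = 8.

8


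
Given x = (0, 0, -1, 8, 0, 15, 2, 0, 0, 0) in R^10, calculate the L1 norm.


Non-zero entries: [(2, -1), (3, 8), (5, 15), (6, 2)]
Absolute values: [1, 8, 15, 2]
||x||_1 = sum = 26.

26


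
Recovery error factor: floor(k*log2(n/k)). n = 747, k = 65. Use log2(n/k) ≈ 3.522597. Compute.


log2(n/k) = log2(747/65) ≈ 3.522597.
k*log2(n/k) ≈ 65*3.522597 = 228.968805.
floor(228.968805) = 228.

228


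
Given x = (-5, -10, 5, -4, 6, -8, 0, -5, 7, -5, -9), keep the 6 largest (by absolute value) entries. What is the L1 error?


Sorted |x_i| descending: [10, 9, 8, 7, 6, 5, 5, 5, 5, 4, 0]
Keep top 6: [10, 9, 8, 7, 6, 5]
Tail entries: [5, 5, 5, 4, 0]
L1 error = sum of tail = 19.

19


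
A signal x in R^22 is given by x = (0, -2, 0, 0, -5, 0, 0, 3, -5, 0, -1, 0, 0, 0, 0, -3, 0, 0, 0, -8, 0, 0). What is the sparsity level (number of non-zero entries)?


Non-zero positions: [1, 4, 7, 8, 10, 15, 19].
Sparsity = 7.

7


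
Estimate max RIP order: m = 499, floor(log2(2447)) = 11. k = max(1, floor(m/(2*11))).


floor(log2(2447)) = 11.
2*11 = 22.
m/(2*floor(log2(n))) = 499/22 ≈ 22.6818.
floor = 22.
k = max(1, 22) = 22.

22


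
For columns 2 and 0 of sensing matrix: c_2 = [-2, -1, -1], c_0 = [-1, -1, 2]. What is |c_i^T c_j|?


Inner product: -2*-1 + -1*-1 + -1*2
Products: [2, 1, -2]
Sum = 1.
|dot| = 1.

1


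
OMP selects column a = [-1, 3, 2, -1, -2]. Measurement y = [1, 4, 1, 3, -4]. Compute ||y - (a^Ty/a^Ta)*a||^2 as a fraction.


a^T a = 19.
a^T y = 18.
coeff = 18/19 = 18/19.
||r||^2 = 493/19.

493/19


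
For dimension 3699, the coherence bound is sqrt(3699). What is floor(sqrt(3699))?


60^2 = 3600 <= 3699 < 3721 = 61^2, so 60 <= sqrt(3699) < 61.
floor(sqrt(3699)) = 60.

60


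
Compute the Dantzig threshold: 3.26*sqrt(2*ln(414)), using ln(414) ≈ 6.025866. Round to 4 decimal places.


ln(414) ≈ 6.025866.
2*ln(n) ≈ 12.051732.
sqrt(2*ln(n)) ≈ sqrt(12.051732) ≈ 3.47156.
threshold ≈ 3.26*3.47156 = 11.3172856 ≈ 11.3173.

11.3173


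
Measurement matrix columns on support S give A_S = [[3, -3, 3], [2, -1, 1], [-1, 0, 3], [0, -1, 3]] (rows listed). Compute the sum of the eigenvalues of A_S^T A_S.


Sum of eigenvalues of A_S^T A_S = trace(A_S^T A_S) = sum of squared column norms of A_S.
A_S^T A_S diagonal: [14, 11, 28].
trace = 14 + 11 + 28 = 53.

53


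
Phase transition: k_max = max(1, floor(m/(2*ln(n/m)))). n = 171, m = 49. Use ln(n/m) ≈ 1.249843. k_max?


n/m = 171/49.
ln(n/m) ≈ 1.249843.
2*ln(n/m) ≈ 2.499686.
m/(2*ln(n/m)) ≈ 49/2.499686 ≈ 19.6025.
floor = 19.
k_max = max(1, 19) = 19.

19


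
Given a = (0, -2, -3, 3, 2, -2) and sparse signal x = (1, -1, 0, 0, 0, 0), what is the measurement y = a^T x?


Non-zero terms: ['0*1', '-2*-1']
Products: [0, 2]
y = sum = 2.

2


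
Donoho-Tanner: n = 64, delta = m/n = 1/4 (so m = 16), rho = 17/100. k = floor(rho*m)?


m = 1/4*64 = 16.
rho = 17/100.
rho*m = 17/100*16 = 2.72.
k = floor(2.72) = 2.

2


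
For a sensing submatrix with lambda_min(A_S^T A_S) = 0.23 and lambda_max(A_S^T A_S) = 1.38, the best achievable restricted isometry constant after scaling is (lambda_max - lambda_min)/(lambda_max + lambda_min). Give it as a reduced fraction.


lambda_max - lambda_min = 1.38 - 0.23 = 1.15.
lambda_max + lambda_min = 1.38 + 0.23 = 1.61.
delta = 1.15/1.61 = 115/161 = 5/7.

5/7


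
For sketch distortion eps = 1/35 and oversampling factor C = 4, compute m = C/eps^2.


1/eps = 35.
(1/eps)^2 = 1225.
m = 4*1225 = 4900.

4900


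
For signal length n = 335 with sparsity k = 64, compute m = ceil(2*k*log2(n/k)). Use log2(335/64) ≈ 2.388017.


log2(n/k) = log2(335/64) ≈ 2.388017.
2*k*log2(n/k) ≈ 2*64*2.388017 = 305.666176.
m = ceil(305.666176) = 306.

306


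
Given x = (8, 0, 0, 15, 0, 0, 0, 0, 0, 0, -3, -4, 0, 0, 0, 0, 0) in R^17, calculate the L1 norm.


Non-zero entries: [(0, 8), (3, 15), (10, -3), (11, -4)]
Absolute values: [8, 15, 3, 4]
||x||_1 = sum = 30.

30


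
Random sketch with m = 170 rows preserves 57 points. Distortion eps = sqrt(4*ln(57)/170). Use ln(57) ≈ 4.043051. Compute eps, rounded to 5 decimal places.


ln(57) ≈ 4.043051.
4*ln(N)/m ≈ 4*4.043051/170 ≈ 0.09513061.
eps = sqrt(0.09513061) ≈ 0.3084325 ≈ 0.30843.

0.30843


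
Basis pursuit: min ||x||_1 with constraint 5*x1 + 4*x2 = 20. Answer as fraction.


Axis intercepts:
  x1 = 4, x2 = 0: L1 = 4
  x1 = 0, x2 = 5: L1 = 5
x* = (4, 0)
||x*||_1 = 4.

4


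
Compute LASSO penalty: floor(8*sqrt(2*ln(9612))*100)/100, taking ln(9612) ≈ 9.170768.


ln(9612) ≈ 9.170768.
2*ln(n) ≈ 18.341536.
sqrt(2*ln(n)) ≈ sqrt(18.341536) ≈ 4.282702.
lambda ≈ 8*4.282702 = 34.261616.
floor(lambda*100)/100 = 34.26.

34.26


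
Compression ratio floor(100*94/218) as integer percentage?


100*m/n = 100*94/218 ≈ 43.1193.
floor = 43.

43


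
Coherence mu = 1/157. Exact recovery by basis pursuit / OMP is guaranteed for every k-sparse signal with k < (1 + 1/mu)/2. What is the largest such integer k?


1/mu = 157.
1 + 1/mu = 158.
(1 + 1/mu)/2 = 79 is an integer and the inequality is strict, so k_max = 79 - 1 = 78.

78


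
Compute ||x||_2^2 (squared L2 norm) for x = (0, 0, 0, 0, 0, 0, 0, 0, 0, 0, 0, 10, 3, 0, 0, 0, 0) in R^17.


Non-zero entries: [(11, 10), (12, 3)]
Squares: [100, 9]
||x||_2^2 = sum = 109.

109


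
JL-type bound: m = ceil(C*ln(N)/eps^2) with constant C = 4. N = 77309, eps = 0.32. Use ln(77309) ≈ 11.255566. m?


ln(77309) ≈ 11.255566.
eps^2 = 0.32^2 = 0.1024.
C*ln(N)/eps^2 ≈ 4*11.255566/0.1024 ≈ 439.6705.
m = ceil(439.6705) = 440.

440


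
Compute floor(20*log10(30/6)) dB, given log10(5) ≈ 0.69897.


||x||/||e|| = 30/6 = 5.
log10(5) ≈ 0.69897.
20*log10(||x||/||e||) ≈ 20*0.69897 = 13.9794.
floor(13.9794) = 13.

13


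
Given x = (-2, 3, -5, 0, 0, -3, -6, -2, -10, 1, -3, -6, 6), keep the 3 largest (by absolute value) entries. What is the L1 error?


Sorted |x_i| descending: [10, 6, 6, 6, 5, 3, 3, 3, 2, 2, 1, 0, 0]
Keep top 3: [10, 6, 6]
Tail entries: [6, 5, 3, 3, 3, 2, 2, 1, 0, 0]
L1 error = sum of tail = 25.

25


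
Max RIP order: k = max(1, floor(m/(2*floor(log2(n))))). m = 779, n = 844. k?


floor(log2(844)) = 9.
2*9 = 18.
m/(2*floor(log2(n))) = 779/18 ≈ 43.2778.
floor = 43.
k = max(1, 43) = 43.

43


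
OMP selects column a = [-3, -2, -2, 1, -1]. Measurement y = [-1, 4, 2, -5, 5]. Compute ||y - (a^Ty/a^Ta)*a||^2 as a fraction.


a^T a = 19.
a^T y = -19.
coeff = -19/19 = -1.
||r||^2 = 52.

52


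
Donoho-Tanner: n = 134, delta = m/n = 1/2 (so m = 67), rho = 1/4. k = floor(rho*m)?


m = 1/2*134 = 67.
rho = 1/4.
rho*m = 1/4*67 = 16.75.
k = floor(16.75) = 16.

16


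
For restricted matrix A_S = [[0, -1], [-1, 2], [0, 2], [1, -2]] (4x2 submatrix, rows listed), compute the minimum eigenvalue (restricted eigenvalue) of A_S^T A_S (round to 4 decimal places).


A_S^T A_S = [[2, -4], [-4, 13]].
trace = 15.
det = 10.
disc = trace^2 - 4*det = 225 - 4*10 = 185.
sqrt(185) ≈ 13.601471.
lam_min = (15 - sqrt(185))/2 ≈ (15 - 13.601471)/2 = 0.6992645 ≈ 0.6993.

0.6993


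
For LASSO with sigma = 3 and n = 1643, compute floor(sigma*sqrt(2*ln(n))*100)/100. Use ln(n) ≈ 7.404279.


ln(1643) ≈ 7.404279.
2*ln(n) ≈ 14.808558.
sqrt(2*ln(n)) ≈ sqrt(14.808558) ≈ 3.848189.
lambda ≈ 3*3.848189 = 11.544567.
floor(lambda*100)/100 = 11.54.

11.54


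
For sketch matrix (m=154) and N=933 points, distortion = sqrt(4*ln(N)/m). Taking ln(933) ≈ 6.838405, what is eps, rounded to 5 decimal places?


ln(933) ≈ 6.838405.
4*ln(N)/m ≈ 4*6.838405/154 ≈ 0.17762091.
eps = sqrt(0.17762091) ≈ 0.421451 ≈ 0.42145.

0.42145


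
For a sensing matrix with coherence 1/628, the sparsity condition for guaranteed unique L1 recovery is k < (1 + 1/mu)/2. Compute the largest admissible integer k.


1/mu = 628.
1 + 1/mu = 629.
(1 + 1/mu)/2 = 314.5 is not an integer, so k_max = floor(314.5) = 314.

314


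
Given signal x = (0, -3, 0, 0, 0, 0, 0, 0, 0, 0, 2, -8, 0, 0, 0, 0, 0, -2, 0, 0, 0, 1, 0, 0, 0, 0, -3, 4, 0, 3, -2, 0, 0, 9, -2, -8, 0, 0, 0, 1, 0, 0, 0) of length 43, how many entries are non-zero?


Non-zero positions: [1, 10, 11, 17, 21, 26, 27, 29, 30, 33, 34, 35, 39].
Sparsity = 13.

13


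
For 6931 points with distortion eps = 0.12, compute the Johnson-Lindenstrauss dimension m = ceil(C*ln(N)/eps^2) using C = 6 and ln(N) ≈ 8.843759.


ln(6931) ≈ 8.843759.
eps^2 = 0.12^2 = 0.0144.
C*ln(N)/eps^2 ≈ 6*8.843759/0.0144 ≈ 3684.8996.
m = ceil(3684.8996) = 3685.

3685


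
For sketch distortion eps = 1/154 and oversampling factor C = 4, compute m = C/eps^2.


1/eps = 154.
(1/eps)^2 = 23716.
m = 4*23716 = 94864.

94864


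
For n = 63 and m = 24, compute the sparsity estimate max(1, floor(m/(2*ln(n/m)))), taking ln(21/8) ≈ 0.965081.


n/m = 63/24 = 21/8.
ln(n/m) ≈ 0.965081.
2*ln(n/m) ≈ 1.930162.
m/(2*ln(n/m)) ≈ 24/1.930162 ≈ 12.4342.
floor = 12.
k_max = max(1, 12) = 12.

12


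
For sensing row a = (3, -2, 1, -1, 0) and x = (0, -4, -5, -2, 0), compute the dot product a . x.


Non-zero terms: ['-2*-4', '1*-5', '-1*-2']
Products: [8, -5, 2]
y = sum = 5.

5


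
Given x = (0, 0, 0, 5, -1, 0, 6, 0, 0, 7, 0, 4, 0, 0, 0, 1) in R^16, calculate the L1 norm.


Non-zero entries: [(3, 5), (4, -1), (6, 6), (9, 7), (11, 4), (15, 1)]
Absolute values: [5, 1, 6, 7, 4, 1]
||x||_1 = sum = 24.

24


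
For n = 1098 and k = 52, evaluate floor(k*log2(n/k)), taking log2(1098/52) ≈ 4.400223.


log2(n/k) = log2(1098/52) ≈ 4.400223.
k*log2(n/k) ≈ 52*4.400223 = 228.811596.
floor(228.811596) = 228.

228


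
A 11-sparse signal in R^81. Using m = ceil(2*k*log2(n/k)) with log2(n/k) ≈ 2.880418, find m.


log2(n/k) = log2(81/11) ≈ 2.880418.
2*k*log2(n/k) ≈ 2*11*2.880418 = 63.369196.
m = ceil(63.369196) = 64.

64


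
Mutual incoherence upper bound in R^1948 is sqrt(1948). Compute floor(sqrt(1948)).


44^2 = 1936 <= 1948 < 2025 = 45^2, so 44 <= sqrt(1948) < 45.
floor(sqrt(1948)) = 44.

44


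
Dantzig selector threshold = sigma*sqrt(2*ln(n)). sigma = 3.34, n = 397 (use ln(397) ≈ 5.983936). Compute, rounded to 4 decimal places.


ln(397) ≈ 5.983936.
2*ln(n) ≈ 11.967872.
sqrt(2*ln(n)) ≈ sqrt(11.967872) ≈ 3.459461.
threshold ≈ 3.34*3.459461 = 11.55459974 ≈ 11.5546.

11.5546


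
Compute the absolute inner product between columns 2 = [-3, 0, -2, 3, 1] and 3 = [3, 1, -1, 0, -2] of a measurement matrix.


Inner product: -3*3 + 0*1 + -2*-1 + 3*0 + 1*-2
Products: [-9, 0, 2, 0, -2]
Sum = -9.
|dot| = 9.

9


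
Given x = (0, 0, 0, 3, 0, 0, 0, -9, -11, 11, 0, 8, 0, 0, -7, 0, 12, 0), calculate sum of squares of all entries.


Non-zero entries: [(3, 3), (7, -9), (8, -11), (9, 11), (11, 8), (14, -7), (16, 12)]
Squares: [9, 81, 121, 121, 64, 49, 144]
||x||_2^2 = sum = 589.

589


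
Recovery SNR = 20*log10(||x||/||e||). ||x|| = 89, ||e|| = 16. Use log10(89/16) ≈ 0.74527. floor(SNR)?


||x||/||e|| = 89/16.
log10(89/16) ≈ 0.74527.
20*log10(||x||/||e||) ≈ 20*0.74527 = 14.9054.
floor(14.9054) = 14.

14


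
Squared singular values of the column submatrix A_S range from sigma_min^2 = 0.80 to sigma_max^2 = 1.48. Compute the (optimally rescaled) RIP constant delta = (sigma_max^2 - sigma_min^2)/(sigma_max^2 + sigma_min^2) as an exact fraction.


lambda_max - lambda_min = 1.48 - 0.80 = 0.68.
lambda_max + lambda_min = 1.48 + 0.80 = 2.28.
delta = 0.68/2.28 = 68/228 = 17/57.

17/57


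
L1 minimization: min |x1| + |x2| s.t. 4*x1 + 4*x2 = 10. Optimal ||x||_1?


Axis intercepts:
  x1 = 5/2, x2 = 0: L1 = 5/2
  x1 = 0, x2 = 5/2: L1 = 5/2
x* = (5/2, 0)
||x*||_1 = 5/2.

5/2


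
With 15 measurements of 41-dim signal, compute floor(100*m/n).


100*m/n = 100*15/41 ≈ 36.5854.
floor = 36.

36


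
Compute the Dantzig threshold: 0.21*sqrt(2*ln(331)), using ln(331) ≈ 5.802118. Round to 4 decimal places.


ln(331) ≈ 5.802118.
2*ln(n) ≈ 11.604236.
sqrt(2*ln(n)) ≈ sqrt(11.604236) ≈ 3.406499.
threshold ≈ 0.21*3.406499 = 0.71536479 ≈ 0.7154.

0.7154


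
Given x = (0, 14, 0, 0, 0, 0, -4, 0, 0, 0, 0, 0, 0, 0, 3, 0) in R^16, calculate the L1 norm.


Non-zero entries: [(1, 14), (6, -4), (14, 3)]
Absolute values: [14, 4, 3]
||x||_1 = sum = 21.

21


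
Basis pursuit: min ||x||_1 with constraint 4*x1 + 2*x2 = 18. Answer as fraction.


Axis intercepts:
  x1 = 9/2, x2 = 0: L1 = 9/2
  x1 = 0, x2 = 9: L1 = 9
x* = (9/2, 0)
||x*||_1 = 9/2.

9/2


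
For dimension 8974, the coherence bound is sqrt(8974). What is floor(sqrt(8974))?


94^2 = 8836 <= 8974 < 9025 = 95^2, so 94 <= sqrt(8974) < 95.
floor(sqrt(8974)) = 94.

94


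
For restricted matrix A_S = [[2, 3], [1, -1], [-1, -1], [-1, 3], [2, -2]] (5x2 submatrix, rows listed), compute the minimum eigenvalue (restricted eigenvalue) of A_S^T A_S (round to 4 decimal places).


A_S^T A_S = [[11, -1], [-1, 24]].
trace = 35.
det = 263.
disc = trace^2 - 4*det = 1225 - 4*263 = 173.
sqrt(173) ≈ 13.152946.
lam_min = (35 - sqrt(173))/2 ≈ (35 - 13.152946)/2 = 10.923527 ≈ 10.9235.

10.9235


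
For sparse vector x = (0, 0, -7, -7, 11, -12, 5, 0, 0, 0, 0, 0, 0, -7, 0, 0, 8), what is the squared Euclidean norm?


Non-zero entries: [(2, -7), (3, -7), (4, 11), (5, -12), (6, 5), (13, -7), (16, 8)]
Squares: [49, 49, 121, 144, 25, 49, 64]
||x||_2^2 = sum = 501.

501


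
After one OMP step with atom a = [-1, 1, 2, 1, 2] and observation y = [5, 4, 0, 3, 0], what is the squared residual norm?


a^T a = 11.
a^T y = 2.
coeff = 2/11 = 2/11.
||r||^2 = 546/11.

546/11


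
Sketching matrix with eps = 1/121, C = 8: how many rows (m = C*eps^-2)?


1/eps = 121.
(1/eps)^2 = 14641.
m = 8*14641 = 117128.

117128


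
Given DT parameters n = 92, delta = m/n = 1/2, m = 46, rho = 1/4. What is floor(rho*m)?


m = 1/2*92 = 46.
rho = 1/4.
rho*m = 1/4*46 = 11.5.
k = floor(11.5) = 11.

11


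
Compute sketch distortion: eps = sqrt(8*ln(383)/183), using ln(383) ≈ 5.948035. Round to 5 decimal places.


ln(383) ≈ 5.948035.
8*ln(N)/m ≈ 8*5.948035/183 ≈ 0.26002339.
eps = sqrt(0.26002339) ≈ 0.5099249 ≈ 0.50992.

0.50992


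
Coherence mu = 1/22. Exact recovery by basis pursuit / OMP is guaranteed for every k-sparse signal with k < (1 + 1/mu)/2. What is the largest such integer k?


1/mu = 22.
1 + 1/mu = 23.
(1 + 1/mu)/2 = 11.5 is not an integer, so k_max = floor(11.5) = 11.

11


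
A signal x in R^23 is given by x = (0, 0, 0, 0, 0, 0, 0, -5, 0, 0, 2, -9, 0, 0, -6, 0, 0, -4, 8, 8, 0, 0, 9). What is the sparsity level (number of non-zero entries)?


Non-zero positions: [7, 10, 11, 14, 17, 18, 19, 22].
Sparsity = 8.

8


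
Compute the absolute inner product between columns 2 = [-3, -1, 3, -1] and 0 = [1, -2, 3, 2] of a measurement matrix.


Inner product: -3*1 + -1*-2 + 3*3 + -1*2
Products: [-3, 2, 9, -2]
Sum = 6.
|dot| = 6.

6


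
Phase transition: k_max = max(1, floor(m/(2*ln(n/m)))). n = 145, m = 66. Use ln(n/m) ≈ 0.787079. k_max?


n/m = 145/66.
ln(n/m) ≈ 0.787079.
2*ln(n/m) ≈ 1.574158.
m/(2*ln(n/m)) ≈ 66/1.574158 ≈ 41.9272.
floor = 41.
k_max = max(1, 41) = 41.

41


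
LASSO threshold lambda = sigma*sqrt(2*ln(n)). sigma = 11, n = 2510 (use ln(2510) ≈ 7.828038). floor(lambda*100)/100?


ln(2510) ≈ 7.828038.
2*ln(n) ≈ 15.656076.
sqrt(2*ln(n)) ≈ sqrt(15.656076) ≈ 3.956776.
lambda ≈ 11*3.956776 = 43.524536.
floor(lambda*100)/100 = 43.52.

43.52


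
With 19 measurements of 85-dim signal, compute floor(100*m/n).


100*m/n = 100*19/85 ≈ 22.3529.
floor = 22.

22


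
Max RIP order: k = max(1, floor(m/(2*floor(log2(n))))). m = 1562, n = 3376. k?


floor(log2(3376)) = 11.
2*11 = 22.
m/(2*floor(log2(n))) = 1562/22 ≈ 71.0.
floor = 71.
k = max(1, 71) = 71.

71


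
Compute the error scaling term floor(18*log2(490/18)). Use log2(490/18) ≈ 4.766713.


log2(n/k) = log2(490/18) ≈ 4.766713.
k*log2(n/k) ≈ 18*4.766713 = 85.800834.
floor(85.800834) = 85.

85


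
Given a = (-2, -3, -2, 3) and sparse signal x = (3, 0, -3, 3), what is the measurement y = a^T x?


Non-zero terms: ['-2*3', '-2*-3', '3*3']
Products: [-6, 6, 9]
y = sum = 9.

9


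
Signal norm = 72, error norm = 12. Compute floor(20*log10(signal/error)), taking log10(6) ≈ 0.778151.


||x||/||e|| = 72/12 = 6.
log10(6) ≈ 0.778151.
20*log10(||x||/||e||) ≈ 20*0.778151 = 15.56302.
floor(15.56302) = 15.

15


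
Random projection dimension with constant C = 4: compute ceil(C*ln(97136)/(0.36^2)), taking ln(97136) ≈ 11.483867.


ln(97136) ≈ 11.483867.
eps^2 = 0.36^2 = 0.1296.
C*ln(N)/eps^2 ≈ 4*11.483867/0.1296 ≈ 354.4403.
m = ceil(354.4403) = 355.

355


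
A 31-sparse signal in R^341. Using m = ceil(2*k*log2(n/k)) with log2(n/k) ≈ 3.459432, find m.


log2(n/k) = log2(341/31) ≈ 3.459432.
2*k*log2(n/k) ≈ 2*31*3.459432 = 214.484784.
m = ceil(214.484784) = 215.

215


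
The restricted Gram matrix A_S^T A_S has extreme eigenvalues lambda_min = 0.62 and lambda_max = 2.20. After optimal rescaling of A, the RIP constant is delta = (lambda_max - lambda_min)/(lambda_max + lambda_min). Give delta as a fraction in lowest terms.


lambda_max - lambda_min = 2.20 - 0.62 = 1.58.
lambda_max + lambda_min = 2.20 + 0.62 = 2.82.
delta = 1.58/2.82 = 158/282 = 79/141.

79/141


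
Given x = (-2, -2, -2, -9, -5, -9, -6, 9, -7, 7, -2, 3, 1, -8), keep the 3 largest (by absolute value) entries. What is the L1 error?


Sorted |x_i| descending: [9, 9, 9, 8, 7, 7, 6, 5, 3, 2, 2, 2, 2, 1]
Keep top 3: [9, 9, 9]
Tail entries: [8, 7, 7, 6, 5, 3, 2, 2, 2, 2, 1]
L1 error = sum of tail = 45.

45


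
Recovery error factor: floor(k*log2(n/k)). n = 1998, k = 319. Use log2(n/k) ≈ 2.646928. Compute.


log2(n/k) = log2(1998/319) ≈ 2.646928.
k*log2(n/k) ≈ 319*2.646928 = 844.370032.
floor(844.370032) = 844.

844


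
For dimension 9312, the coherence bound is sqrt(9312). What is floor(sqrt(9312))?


96^2 = 9216 <= 9312 < 9409 = 97^2, so 96 <= sqrt(9312) < 97.
floor(sqrt(9312)) = 96.

96


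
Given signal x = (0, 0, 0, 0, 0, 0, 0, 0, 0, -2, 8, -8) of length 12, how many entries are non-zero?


Non-zero positions: [9, 10, 11].
Sparsity = 3.

3


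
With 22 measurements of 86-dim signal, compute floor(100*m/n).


100*m/n = 100*22/86 ≈ 25.5814.
floor = 25.

25


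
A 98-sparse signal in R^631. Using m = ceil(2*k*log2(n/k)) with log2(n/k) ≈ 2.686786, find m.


log2(n/k) = log2(631/98) ≈ 2.686786.
2*k*log2(n/k) ≈ 2*98*2.686786 = 526.610056.
m = ceil(526.610056) = 527.

527


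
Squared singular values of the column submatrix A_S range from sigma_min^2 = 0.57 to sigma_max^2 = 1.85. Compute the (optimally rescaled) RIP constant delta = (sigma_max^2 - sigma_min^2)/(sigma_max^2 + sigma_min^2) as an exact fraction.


lambda_max - lambda_min = 1.85 - 0.57 = 1.28.
lambda_max + lambda_min = 1.85 + 0.57 = 2.42.
delta = 1.28/2.42 = 128/242 = 64/121.

64/121


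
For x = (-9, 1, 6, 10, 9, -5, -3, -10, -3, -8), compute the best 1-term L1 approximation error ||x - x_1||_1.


Sorted |x_i| descending: [10, 10, 9, 9, 8, 6, 5, 3, 3, 1]
Keep top 1: [10]
Tail entries: [10, 9, 9, 8, 6, 5, 3, 3, 1]
L1 error = sum of tail = 54.

54


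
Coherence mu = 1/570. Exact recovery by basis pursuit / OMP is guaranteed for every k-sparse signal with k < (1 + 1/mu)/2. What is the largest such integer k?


1/mu = 570.
1 + 1/mu = 571.
(1 + 1/mu)/2 = 285.5 is not an integer, so k_max = floor(285.5) = 285.

285


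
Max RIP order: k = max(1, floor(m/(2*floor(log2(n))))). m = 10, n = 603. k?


floor(log2(603)) = 9.
2*9 = 18.
m/(2*floor(log2(n))) = 10/18 ≈ 0.5556.
floor = 0.
k = max(1, 0) = 1.

1


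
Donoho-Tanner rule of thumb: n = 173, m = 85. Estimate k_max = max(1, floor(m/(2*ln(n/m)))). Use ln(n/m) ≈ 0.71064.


n/m = 173/85.
ln(n/m) ≈ 0.71064.
2*ln(n/m) ≈ 1.42128.
m/(2*ln(n/m)) ≈ 85/1.42128 ≈ 59.8052.
floor = 59.
k_max = max(1, 59) = 59.

59


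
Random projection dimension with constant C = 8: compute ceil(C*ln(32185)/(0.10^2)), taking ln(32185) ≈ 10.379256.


ln(32185) ≈ 10.379256.
eps^2 = 0.10^2 = 0.01.
C*ln(N)/eps^2 ≈ 8*10.379256/0.01 ≈ 8303.4048.
m = ceil(8303.4048) = 8304.

8304


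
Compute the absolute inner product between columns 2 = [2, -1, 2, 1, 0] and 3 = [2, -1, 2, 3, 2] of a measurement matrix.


Inner product: 2*2 + -1*-1 + 2*2 + 1*3 + 0*2
Products: [4, 1, 4, 3, 0]
Sum = 12.
|dot| = 12.

12


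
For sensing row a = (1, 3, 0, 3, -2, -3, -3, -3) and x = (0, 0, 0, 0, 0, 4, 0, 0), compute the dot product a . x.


Non-zero terms: ['-3*4']
Products: [-12]
y = sum = -12.

-12


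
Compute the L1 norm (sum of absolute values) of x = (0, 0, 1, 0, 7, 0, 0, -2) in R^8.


Non-zero entries: [(2, 1), (4, 7), (7, -2)]
Absolute values: [1, 7, 2]
||x||_1 = sum = 10.

10


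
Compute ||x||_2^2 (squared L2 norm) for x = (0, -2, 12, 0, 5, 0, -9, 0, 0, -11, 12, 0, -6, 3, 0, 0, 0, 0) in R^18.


Non-zero entries: [(1, -2), (2, 12), (4, 5), (6, -9), (9, -11), (10, 12), (12, -6), (13, 3)]
Squares: [4, 144, 25, 81, 121, 144, 36, 9]
||x||_2^2 = sum = 564.

564


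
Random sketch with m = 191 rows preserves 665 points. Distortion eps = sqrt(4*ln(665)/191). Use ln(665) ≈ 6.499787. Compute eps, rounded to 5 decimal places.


ln(665) ≈ 6.499787.
4*ln(N)/m ≈ 4*6.499787/191 ≈ 0.13612119.
eps = sqrt(0.13612119) ≈ 0.3689461 ≈ 0.36895.

0.36895


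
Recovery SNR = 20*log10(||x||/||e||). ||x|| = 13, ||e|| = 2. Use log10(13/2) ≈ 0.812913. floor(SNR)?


||x||/||e|| = 13/2.
log10(13/2) ≈ 0.812913.
20*log10(||x||/||e||) ≈ 20*0.812913 = 16.25826.
floor(16.25826) = 16.

16


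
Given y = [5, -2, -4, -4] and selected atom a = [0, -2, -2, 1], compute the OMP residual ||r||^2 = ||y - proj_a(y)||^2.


a^T a = 9.
a^T y = 8.
coeff = 8/9 = 8/9.
||r||^2 = 485/9.

485/9


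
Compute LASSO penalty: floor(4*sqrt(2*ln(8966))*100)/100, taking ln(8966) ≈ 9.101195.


ln(8966) ≈ 9.101195.
2*ln(n) ≈ 18.20239.
sqrt(2*ln(n)) ≈ sqrt(18.20239) ≈ 4.266426.
lambda ≈ 4*4.266426 = 17.065704.
floor(lambda*100)/100 = 17.06.

17.06


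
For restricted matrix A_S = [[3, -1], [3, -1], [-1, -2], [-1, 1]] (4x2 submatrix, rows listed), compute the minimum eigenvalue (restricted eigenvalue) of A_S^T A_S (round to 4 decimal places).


A_S^T A_S = [[20, -5], [-5, 7]].
trace = 27.
det = 115.
disc = trace^2 - 4*det = 729 - 4*115 = 269.
sqrt(269) ≈ 16.401219.
lam_min = (27 - sqrt(269))/2 ≈ (27 - 16.401219)/2 = 5.2993905 ≈ 5.2994.

5.2994


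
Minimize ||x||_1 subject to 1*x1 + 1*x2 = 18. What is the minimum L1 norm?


Axis intercepts:
  x1 = 18, x2 = 0: L1 = 18
  x1 = 0, x2 = 18: L1 = 18
x* = (18, 0)
||x*||_1 = 18.

18


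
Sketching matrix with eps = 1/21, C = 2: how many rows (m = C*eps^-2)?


1/eps = 21.
(1/eps)^2 = 441.
m = 2*441 = 882.

882


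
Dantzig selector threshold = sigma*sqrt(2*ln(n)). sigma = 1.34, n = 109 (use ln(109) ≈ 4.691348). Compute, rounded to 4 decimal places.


ln(109) ≈ 4.691348.
2*ln(n) ≈ 9.382696.
sqrt(2*ln(n)) ≈ sqrt(9.382696) ≈ 3.063119.
threshold ≈ 1.34*3.063119 = 4.10457946 ≈ 4.1046.

4.1046


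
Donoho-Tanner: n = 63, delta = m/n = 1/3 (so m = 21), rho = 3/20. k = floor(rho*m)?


m = 1/3*63 = 21.
rho = 3/20.
rho*m = 3/20*21 = 3.15.
k = floor(3.15) = 3.

3


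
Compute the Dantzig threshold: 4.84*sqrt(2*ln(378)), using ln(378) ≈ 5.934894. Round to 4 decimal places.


ln(378) ≈ 5.934894.
2*ln(n) ≈ 11.869788.
sqrt(2*ln(n)) ≈ sqrt(11.869788) ≈ 3.445256.
threshold ≈ 4.84*3.445256 = 16.67503904 ≈ 16.6750.

16.6750


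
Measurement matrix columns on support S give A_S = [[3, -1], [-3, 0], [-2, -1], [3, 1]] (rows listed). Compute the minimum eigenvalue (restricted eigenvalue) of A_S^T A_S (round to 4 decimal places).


A_S^T A_S = [[31, 2], [2, 3]].
trace = 34.
det = 89.
disc = trace^2 - 4*det = 1156 - 4*89 = 800.
sqrt(800) ≈ 28.284271.
lam_min = (34 - sqrt(800))/2 ≈ (34 - 28.284271)/2 = 2.8578645 ≈ 2.8579.

2.8579


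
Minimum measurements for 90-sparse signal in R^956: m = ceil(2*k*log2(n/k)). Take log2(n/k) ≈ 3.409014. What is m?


log2(n/k) = log2(956/90) ≈ 3.409014.
2*k*log2(n/k) ≈ 2*90*3.409014 = 613.62252.
m = ceil(613.62252) = 614.

614


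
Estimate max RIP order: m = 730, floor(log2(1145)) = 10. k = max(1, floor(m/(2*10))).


floor(log2(1145)) = 10.
2*10 = 20.
m/(2*floor(log2(n))) = 730/20 ≈ 36.5.
floor = 36.
k = max(1, 36) = 36.

36


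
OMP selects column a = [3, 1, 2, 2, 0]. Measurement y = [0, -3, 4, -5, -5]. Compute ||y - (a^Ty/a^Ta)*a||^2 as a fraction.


a^T a = 18.
a^T y = -5.
coeff = -5/18 = -5/18.
||r||^2 = 1325/18.

1325/18


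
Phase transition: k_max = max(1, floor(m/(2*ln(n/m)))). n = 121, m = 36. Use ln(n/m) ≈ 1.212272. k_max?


n/m = 121/36.
ln(n/m) ≈ 1.212272.
2*ln(n/m) ≈ 2.424544.
m/(2*ln(n/m)) ≈ 36/2.424544 ≈ 14.8482.
floor = 14.
k_max = max(1, 14) = 14.

14


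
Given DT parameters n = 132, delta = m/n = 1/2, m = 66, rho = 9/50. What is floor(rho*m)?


m = 1/2*132 = 66.
rho = 9/50.
rho*m = 9/50*66 = 11.88.
k = floor(11.88) = 11.

11


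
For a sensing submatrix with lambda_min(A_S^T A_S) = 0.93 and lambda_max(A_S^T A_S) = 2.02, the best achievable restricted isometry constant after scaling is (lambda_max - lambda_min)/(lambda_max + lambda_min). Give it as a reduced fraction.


lambda_max - lambda_min = 2.02 - 0.93 = 1.09.
lambda_max + lambda_min = 2.02 + 0.93 = 2.95.
delta = 1.09/2.95 = 109/295.

109/295


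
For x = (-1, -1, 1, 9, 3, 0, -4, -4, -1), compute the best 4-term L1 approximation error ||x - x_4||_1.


Sorted |x_i| descending: [9, 4, 4, 3, 1, 1, 1, 1, 0]
Keep top 4: [9, 4, 4, 3]
Tail entries: [1, 1, 1, 1, 0]
L1 error = sum of tail = 4.

4


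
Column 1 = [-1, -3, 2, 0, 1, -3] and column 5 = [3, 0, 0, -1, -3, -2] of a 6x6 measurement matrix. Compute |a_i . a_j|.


Inner product: -1*3 + -3*0 + 2*0 + 0*-1 + 1*-3 + -3*-2
Products: [-3, 0, 0, 0, -3, 6]
Sum = 0.
|dot| = 0.

0


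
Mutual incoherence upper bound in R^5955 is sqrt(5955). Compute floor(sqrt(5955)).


77^2 = 5929 <= 5955 < 6084 = 78^2, so 77 <= sqrt(5955) < 78.
floor(sqrt(5955)) = 77.

77


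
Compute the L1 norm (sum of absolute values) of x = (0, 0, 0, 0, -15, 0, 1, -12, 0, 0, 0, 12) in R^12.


Non-zero entries: [(4, -15), (6, 1), (7, -12), (11, 12)]
Absolute values: [15, 1, 12, 12]
||x||_1 = sum = 40.

40


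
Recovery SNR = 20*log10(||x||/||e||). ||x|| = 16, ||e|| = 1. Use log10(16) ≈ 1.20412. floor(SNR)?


||x||/||e|| = 16/1 = 16.
log10(16) ≈ 1.20412.
20*log10(||x||/||e||) ≈ 20*1.20412 = 24.0824.
floor(24.0824) = 24.

24


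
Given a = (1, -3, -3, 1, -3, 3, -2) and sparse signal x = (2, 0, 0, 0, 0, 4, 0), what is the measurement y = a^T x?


Non-zero terms: ['1*2', '3*4']
Products: [2, 12]
y = sum = 14.

14


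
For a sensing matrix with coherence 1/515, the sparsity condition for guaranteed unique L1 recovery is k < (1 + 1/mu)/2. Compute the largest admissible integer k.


1/mu = 515.
1 + 1/mu = 516.
(1 + 1/mu)/2 = 258 is an integer and the inequality is strict, so k_max = 258 - 1 = 257.

257


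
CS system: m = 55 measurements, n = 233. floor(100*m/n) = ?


100*m/n = 100*55/233 ≈ 23.6052.
floor = 23.

23


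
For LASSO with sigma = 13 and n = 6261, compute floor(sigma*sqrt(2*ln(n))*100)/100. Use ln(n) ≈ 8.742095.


ln(6261) ≈ 8.742095.
2*ln(n) ≈ 17.48419.
sqrt(2*ln(n)) ≈ sqrt(17.48419) ≈ 4.18141.
lambda ≈ 13*4.18141 = 54.35833.
floor(lambda*100)/100 = 54.35.

54.35


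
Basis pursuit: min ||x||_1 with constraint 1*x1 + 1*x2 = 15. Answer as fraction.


Axis intercepts:
  x1 = 15, x2 = 0: L1 = 15
  x1 = 0, x2 = 15: L1 = 15
x* = (15, 0)
||x*||_1 = 15.

15


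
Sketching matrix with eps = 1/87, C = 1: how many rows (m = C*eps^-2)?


1/eps = 87.
(1/eps)^2 = 7569.
m = 1*7569 = 7569.

7569


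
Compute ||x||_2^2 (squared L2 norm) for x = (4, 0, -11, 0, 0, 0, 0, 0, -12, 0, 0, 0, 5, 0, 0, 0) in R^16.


Non-zero entries: [(0, 4), (2, -11), (8, -12), (12, 5)]
Squares: [16, 121, 144, 25]
||x||_2^2 = sum = 306.

306


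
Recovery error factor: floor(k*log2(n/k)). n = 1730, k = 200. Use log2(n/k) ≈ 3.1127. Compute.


log2(n/k) = log2(1730/200) ≈ 3.1127.
k*log2(n/k) ≈ 200*3.1127 = 622.54.
floor(622.54) = 622.

622


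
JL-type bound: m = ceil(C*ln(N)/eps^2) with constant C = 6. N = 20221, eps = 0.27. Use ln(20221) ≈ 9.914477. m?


ln(20221) ≈ 9.914477.
eps^2 = 0.27^2 = 0.0729.
C*ln(N)/eps^2 ≈ 6*9.914477/0.0729 ≈ 816.0063.
m = ceil(816.0063) = 817.

817


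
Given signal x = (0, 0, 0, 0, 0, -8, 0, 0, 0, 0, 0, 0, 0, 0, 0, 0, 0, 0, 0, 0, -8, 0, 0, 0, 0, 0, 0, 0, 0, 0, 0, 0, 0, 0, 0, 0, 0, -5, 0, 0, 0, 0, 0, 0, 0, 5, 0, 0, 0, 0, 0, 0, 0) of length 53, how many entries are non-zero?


Non-zero positions: [5, 20, 37, 45].
Sparsity = 4.

4


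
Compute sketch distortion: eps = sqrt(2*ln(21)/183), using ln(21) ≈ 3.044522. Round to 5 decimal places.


ln(21) ≈ 3.044522.
2*ln(N)/m ≈ 2*3.044522/183 ≈ 0.03327346.
eps = sqrt(0.03327346) ≈ 0.1824101 ≈ 0.18241.

0.18241


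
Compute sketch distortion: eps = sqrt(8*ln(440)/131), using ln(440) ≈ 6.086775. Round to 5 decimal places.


ln(440) ≈ 6.086775.
8*ln(N)/m ≈ 8*6.086775/131 ≈ 0.37171145.
eps = sqrt(0.37171145) ≈ 0.6096814 ≈ 0.60968.

0.60968


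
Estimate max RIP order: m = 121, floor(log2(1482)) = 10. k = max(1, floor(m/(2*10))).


floor(log2(1482)) = 10.
2*10 = 20.
m/(2*floor(log2(n))) = 121/20 ≈ 6.05.
floor = 6.
k = max(1, 6) = 6.

6


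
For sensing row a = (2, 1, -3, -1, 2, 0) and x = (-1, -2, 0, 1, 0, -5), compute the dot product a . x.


Non-zero terms: ['2*-1', '1*-2', '-1*1', '0*-5']
Products: [-2, -2, -1, 0]
y = sum = -5.

-5


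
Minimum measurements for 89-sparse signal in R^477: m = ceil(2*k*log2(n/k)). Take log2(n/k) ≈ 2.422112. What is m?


log2(n/k) = log2(477/89) ≈ 2.422112.
2*k*log2(n/k) ≈ 2*89*2.422112 = 431.135936.
m = ceil(431.135936) = 432.

432


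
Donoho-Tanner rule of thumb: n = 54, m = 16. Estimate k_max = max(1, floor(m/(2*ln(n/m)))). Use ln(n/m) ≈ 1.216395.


n/m = 54/16 = 27/8.
ln(n/m) ≈ 1.216395.
2*ln(n/m) ≈ 2.43279.
m/(2*ln(n/m)) ≈ 16/2.43279 ≈ 6.5768.
floor = 6.
k_max = max(1, 6) = 6.

6


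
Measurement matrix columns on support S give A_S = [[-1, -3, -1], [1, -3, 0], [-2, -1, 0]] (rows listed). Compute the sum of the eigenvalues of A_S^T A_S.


Sum of eigenvalues of A_S^T A_S = trace(A_S^T A_S) = sum of squared column norms of A_S.
A_S^T A_S diagonal: [6, 19, 1].
trace = 6 + 19 + 1 = 26.

26


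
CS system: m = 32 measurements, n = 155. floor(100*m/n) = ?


100*m/n = 100*32/155 ≈ 20.6452.
floor = 20.

20


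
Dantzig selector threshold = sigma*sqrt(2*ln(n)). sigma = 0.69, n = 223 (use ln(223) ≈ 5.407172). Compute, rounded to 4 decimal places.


ln(223) ≈ 5.407172.
2*ln(n) ≈ 10.814344.
sqrt(2*ln(n)) ≈ sqrt(10.814344) ≈ 3.288517.
threshold ≈ 0.69*3.288517 = 2.26907673 ≈ 2.2691.

2.2691


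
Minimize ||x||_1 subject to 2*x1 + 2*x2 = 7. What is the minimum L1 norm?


Axis intercepts:
  x1 = 7/2, x2 = 0: L1 = 7/2
  x1 = 0, x2 = 7/2: L1 = 7/2
x* = (7/2, 0)
||x*||_1 = 7/2.

7/2


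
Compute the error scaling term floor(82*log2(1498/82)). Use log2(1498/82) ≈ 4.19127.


log2(n/k) = log2(1498/82) ≈ 4.19127.
k*log2(n/k) ≈ 82*4.19127 = 343.68414.
floor(343.68414) = 343.

343


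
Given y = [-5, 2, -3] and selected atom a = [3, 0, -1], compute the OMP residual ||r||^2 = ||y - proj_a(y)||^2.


a^T a = 10.
a^T y = -12.
coeff = -12/10 = -6/5.
||r||^2 = 118/5.

118/5


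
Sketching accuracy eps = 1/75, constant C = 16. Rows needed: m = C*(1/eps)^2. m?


1/eps = 75.
(1/eps)^2 = 5625.
m = 16*5625 = 90000.

90000


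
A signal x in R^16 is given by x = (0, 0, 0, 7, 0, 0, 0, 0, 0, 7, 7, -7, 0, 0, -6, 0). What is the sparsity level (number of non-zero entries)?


Non-zero positions: [3, 9, 10, 11, 14].
Sparsity = 5.

5


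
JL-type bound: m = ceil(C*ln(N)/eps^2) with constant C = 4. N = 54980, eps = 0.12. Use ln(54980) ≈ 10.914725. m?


ln(54980) ≈ 10.914725.
eps^2 = 0.12^2 = 0.0144.
C*ln(N)/eps^2 ≈ 4*10.914725/0.0144 ≈ 3031.8681.
m = ceil(3031.8681) = 3032.

3032


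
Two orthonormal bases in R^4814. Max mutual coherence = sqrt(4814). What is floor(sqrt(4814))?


69^2 = 4761 <= 4814 < 4900 = 70^2, so 69 <= sqrt(4814) < 70.
floor(sqrt(4814)) = 69.

69


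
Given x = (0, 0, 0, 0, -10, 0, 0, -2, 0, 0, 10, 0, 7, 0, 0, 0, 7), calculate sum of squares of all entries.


Non-zero entries: [(4, -10), (7, -2), (10, 10), (12, 7), (16, 7)]
Squares: [100, 4, 100, 49, 49]
||x||_2^2 = sum = 302.

302


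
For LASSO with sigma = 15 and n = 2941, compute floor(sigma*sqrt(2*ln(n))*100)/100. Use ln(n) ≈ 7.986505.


ln(2941) ≈ 7.986505.
2*ln(n) ≈ 15.97301.
sqrt(2*ln(n)) ≈ sqrt(15.97301) ≈ 3.996625.
lambda ≈ 15*3.996625 = 59.949375.
floor(lambda*100)/100 = 59.94.

59.94


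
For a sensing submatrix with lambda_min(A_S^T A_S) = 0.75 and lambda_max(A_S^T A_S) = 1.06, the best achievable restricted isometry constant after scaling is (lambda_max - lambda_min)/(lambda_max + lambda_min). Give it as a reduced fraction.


lambda_max - lambda_min = 1.06 - 0.75 = 0.31.
lambda_max + lambda_min = 1.06 + 0.75 = 1.81.
delta = 0.31/1.81 = 31/181.

31/181


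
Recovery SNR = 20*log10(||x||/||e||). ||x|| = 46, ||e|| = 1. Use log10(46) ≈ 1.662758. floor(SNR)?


||x||/||e|| = 46/1 = 46.
log10(46) ≈ 1.662758.
20*log10(||x||/||e||) ≈ 20*1.662758 = 33.25516.
floor(33.25516) = 33.

33


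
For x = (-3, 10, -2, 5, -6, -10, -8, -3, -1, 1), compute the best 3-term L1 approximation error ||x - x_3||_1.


Sorted |x_i| descending: [10, 10, 8, 6, 5, 3, 3, 2, 1, 1]
Keep top 3: [10, 10, 8]
Tail entries: [6, 5, 3, 3, 2, 1, 1]
L1 error = sum of tail = 21.

21


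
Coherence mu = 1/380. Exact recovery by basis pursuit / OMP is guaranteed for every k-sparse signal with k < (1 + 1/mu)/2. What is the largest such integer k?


1/mu = 380.
1 + 1/mu = 381.
(1 + 1/mu)/2 = 190.5 is not an integer, so k_max = floor(190.5) = 190.

190


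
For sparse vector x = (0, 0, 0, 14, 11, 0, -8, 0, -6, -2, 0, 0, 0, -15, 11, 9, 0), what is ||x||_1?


Non-zero entries: [(3, 14), (4, 11), (6, -8), (8, -6), (9, -2), (13, -15), (14, 11), (15, 9)]
Absolute values: [14, 11, 8, 6, 2, 15, 11, 9]
||x||_1 = sum = 76.

76


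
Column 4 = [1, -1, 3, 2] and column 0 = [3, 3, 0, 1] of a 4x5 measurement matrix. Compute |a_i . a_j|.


Inner product: 1*3 + -1*3 + 3*0 + 2*1
Products: [3, -3, 0, 2]
Sum = 2.
|dot| = 2.

2


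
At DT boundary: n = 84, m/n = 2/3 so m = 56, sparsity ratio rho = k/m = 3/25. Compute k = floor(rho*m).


m = 2/3*84 = 56.
rho = 3/25.
rho*m = 3/25*56 = 6.72.
k = floor(6.72) = 6.

6


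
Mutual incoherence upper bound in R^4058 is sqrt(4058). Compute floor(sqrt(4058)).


63^2 = 3969 <= 4058 < 4096 = 64^2, so 63 <= sqrt(4058) < 64.
floor(sqrt(4058)) = 63.

63


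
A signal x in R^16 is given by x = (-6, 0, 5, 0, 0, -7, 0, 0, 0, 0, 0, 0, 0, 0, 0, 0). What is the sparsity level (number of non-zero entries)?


Non-zero positions: [0, 2, 5].
Sparsity = 3.

3


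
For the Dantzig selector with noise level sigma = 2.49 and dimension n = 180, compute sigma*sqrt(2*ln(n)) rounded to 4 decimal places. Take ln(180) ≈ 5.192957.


ln(180) ≈ 5.192957.
2*ln(n) ≈ 10.385914.
sqrt(2*ln(n)) ≈ sqrt(10.385914) ≈ 3.222718.
threshold ≈ 2.49*3.222718 = 8.02456782 ≈ 8.0246.

8.0246


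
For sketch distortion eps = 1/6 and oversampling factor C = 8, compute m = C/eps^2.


1/eps = 6.
(1/eps)^2 = 36.
m = 8*36 = 288.

288


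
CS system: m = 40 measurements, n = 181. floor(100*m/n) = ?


100*m/n = 100*40/181 ≈ 22.0994.
floor = 22.

22


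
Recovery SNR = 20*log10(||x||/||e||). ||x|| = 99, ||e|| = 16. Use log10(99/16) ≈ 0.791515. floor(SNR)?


||x||/||e|| = 99/16.
log10(99/16) ≈ 0.791515.
20*log10(||x||/||e||) ≈ 20*0.791515 = 15.8303.
floor(15.8303) = 15.

15


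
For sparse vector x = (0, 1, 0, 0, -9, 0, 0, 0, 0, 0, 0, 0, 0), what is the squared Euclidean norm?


Non-zero entries: [(1, 1), (4, -9)]
Squares: [1, 81]
||x||_2^2 = sum = 82.

82


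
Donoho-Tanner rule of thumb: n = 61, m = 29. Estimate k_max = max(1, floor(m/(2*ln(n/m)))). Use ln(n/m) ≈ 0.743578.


n/m = 61/29.
ln(n/m) ≈ 0.743578.
2*ln(n/m) ≈ 1.487156.
m/(2*ln(n/m)) ≈ 29/1.487156 ≈ 19.5003.
floor = 19.
k_max = max(1, 19) = 19.

19


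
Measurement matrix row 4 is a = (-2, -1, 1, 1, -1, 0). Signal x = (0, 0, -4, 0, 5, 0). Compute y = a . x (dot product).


Non-zero terms: ['1*-4', '-1*5']
Products: [-4, -5]
y = sum = -9.

-9


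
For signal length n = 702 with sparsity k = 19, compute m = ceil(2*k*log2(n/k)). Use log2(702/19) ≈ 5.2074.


log2(n/k) = log2(702/19) ≈ 5.2074.
2*k*log2(n/k) ≈ 2*19*5.2074 = 197.8812.
m = ceil(197.8812) = 198.

198


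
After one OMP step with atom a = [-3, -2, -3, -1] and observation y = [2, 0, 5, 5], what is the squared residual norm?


a^T a = 23.
a^T y = -26.
coeff = -26/23 = -26/23.
||r||^2 = 566/23.

566/23


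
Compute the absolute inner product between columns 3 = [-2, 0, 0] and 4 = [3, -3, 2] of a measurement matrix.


Inner product: -2*3 + 0*-3 + 0*2
Products: [-6, 0, 0]
Sum = -6.
|dot| = 6.

6


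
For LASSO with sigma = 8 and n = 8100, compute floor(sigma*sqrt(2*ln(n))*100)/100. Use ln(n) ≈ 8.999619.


ln(8100) ≈ 8.999619.
2*ln(n) ≈ 17.999238.
sqrt(2*ln(n)) ≈ sqrt(17.999238) ≈ 4.242551.
lambda ≈ 8*4.242551 = 33.940408.
floor(lambda*100)/100 = 33.94.

33.94


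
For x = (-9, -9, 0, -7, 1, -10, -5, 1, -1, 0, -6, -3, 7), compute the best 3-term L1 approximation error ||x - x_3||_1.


Sorted |x_i| descending: [10, 9, 9, 7, 7, 6, 5, 3, 1, 1, 1, 0, 0]
Keep top 3: [10, 9, 9]
Tail entries: [7, 7, 6, 5, 3, 1, 1, 1, 0, 0]
L1 error = sum of tail = 31.

31


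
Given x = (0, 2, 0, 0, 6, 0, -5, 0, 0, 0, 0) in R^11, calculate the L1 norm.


Non-zero entries: [(1, 2), (4, 6), (6, -5)]
Absolute values: [2, 6, 5]
||x||_1 = sum = 13.

13


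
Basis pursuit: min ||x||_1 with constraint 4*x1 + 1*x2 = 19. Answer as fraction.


Axis intercepts:
  x1 = 19/4, x2 = 0: L1 = 19/4
  x1 = 0, x2 = 19: L1 = 19
x* = (19/4, 0)
||x*||_1 = 19/4.

19/4


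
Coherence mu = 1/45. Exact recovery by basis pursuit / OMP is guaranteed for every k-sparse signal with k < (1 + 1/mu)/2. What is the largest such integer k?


1/mu = 45.
1 + 1/mu = 46.
(1 + 1/mu)/2 = 23 is an integer and the inequality is strict, so k_max = 23 - 1 = 22.

22


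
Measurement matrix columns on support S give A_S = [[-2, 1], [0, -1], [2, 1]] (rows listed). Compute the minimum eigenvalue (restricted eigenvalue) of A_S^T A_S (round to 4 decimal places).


A_S^T A_S = [[8, 0], [0, 3]].
trace = 11.
det = 24.
disc = trace^2 - 4*det = 121 - 4*24 = 25.
sqrt(25) = 5.
lam_min = (11 - 5)/2 = 3 = 3.0000.

3.0000


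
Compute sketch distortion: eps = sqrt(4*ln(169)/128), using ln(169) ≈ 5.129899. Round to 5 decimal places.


ln(169) ≈ 5.129899.
4*ln(N)/m ≈ 4*5.129899/128 ≈ 0.16030934.
eps = sqrt(0.16030934) ≈ 0.4003865 ≈ 0.40039.

0.40039


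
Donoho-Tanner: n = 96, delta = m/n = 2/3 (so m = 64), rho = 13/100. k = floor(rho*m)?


m = 2/3*96 = 64.
rho = 13/100.
rho*m = 13/100*64 = 8.32.
k = floor(8.32) = 8.

8
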